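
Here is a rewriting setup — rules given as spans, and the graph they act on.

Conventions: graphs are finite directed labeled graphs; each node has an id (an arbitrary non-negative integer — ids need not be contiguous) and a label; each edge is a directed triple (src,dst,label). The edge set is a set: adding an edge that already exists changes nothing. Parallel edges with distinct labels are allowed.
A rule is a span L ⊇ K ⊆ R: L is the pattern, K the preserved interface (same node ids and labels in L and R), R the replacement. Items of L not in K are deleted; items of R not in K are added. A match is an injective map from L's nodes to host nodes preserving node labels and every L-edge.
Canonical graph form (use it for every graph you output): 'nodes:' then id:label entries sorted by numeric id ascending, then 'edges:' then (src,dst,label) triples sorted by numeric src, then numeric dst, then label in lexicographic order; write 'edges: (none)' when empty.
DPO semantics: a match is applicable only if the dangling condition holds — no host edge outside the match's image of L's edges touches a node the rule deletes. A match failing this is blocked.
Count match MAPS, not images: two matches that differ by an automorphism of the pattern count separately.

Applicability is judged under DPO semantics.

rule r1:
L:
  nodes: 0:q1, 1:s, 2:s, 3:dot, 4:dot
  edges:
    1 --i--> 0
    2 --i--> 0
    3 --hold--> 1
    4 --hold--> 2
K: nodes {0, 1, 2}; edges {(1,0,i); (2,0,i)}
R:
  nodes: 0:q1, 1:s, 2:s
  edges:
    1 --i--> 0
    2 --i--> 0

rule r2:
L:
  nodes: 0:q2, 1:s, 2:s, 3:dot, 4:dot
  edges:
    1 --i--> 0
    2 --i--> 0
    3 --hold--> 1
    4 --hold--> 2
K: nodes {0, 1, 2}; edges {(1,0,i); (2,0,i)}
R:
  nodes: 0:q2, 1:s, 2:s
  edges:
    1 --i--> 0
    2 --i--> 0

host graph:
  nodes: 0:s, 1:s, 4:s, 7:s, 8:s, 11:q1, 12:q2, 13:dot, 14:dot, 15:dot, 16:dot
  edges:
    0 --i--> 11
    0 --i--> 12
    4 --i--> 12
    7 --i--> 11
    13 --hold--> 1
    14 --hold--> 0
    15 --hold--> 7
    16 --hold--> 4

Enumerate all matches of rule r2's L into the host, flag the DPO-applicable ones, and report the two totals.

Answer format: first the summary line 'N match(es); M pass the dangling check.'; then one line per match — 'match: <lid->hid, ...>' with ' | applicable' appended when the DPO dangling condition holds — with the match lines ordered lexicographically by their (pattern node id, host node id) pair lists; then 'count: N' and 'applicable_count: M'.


2 match(es); 2 pass the dangling check.
match: 0->12, 1->0, 2->4, 3->14, 4->16 | applicable
match: 0->12, 1->4, 2->0, 3->16, 4->14 | applicable
count: 2
applicable_count: 2


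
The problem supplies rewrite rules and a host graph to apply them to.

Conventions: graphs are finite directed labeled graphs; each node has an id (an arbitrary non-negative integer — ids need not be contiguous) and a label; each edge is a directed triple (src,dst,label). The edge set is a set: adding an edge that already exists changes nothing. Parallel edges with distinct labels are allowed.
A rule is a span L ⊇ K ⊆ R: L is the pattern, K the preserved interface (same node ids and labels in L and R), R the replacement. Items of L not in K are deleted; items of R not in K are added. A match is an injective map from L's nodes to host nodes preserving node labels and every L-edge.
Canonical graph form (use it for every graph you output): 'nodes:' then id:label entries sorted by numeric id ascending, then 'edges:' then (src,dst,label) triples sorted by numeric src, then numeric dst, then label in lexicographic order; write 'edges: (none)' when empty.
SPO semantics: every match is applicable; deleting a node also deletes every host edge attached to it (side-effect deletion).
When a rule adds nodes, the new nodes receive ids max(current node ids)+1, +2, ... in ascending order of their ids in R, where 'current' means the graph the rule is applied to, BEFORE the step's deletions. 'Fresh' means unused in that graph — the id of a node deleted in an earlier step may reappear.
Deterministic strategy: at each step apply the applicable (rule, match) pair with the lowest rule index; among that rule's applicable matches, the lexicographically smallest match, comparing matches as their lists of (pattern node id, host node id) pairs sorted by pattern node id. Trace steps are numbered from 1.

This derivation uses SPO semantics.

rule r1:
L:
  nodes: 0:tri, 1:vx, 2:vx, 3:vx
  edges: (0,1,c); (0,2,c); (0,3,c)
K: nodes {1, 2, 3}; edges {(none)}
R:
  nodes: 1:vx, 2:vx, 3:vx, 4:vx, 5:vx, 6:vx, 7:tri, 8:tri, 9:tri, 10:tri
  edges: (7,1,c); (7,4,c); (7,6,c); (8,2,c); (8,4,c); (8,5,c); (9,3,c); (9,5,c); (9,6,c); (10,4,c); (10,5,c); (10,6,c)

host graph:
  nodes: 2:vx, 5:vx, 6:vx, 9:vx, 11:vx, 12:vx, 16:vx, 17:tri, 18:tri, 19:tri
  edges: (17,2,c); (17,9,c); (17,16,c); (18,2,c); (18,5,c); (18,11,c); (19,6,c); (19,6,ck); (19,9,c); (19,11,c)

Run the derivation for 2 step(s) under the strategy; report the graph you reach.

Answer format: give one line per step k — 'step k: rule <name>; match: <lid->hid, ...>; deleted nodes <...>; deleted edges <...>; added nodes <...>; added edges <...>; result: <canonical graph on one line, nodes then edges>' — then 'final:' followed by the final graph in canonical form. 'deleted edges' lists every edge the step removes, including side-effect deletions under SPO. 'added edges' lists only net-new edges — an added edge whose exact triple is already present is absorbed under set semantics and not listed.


step 1: rule r1; match: 0->17, 1->2, 2->9, 3->16; deleted nodes 17; deleted edges (17,2,c); (17,9,c); (17,16,c); added nodes 20, 21, 22, 23, 24, 25, 26; added edges (23,2,c); (23,20,c); (23,22,c); (24,9,c); (24,20,c); (24,21,c); (25,16,c); (25,21,c); (25,22,c); (26,20,c); (26,21,c); (26,22,c); result: nodes: 2:vx, 5:vx, 6:vx, 9:vx, 11:vx, 12:vx, 16:vx, 18:tri, 19:tri, 20:vx, 21:vx, 22:vx, 23:tri, 24:tri, 25:tri, 26:tri edges: (18,2,c); (18,5,c); (18,11,c); (19,6,c); (19,6,ck); (19,9,c); (19,11,c); (23,2,c); (23,20,c); (23,22,c); (24,9,c); (24,20,c); (24,21,c); (25,16,c); (25,21,c); (25,22,c); (26,20,c); (26,21,c); (26,22,c)
step 2: rule r1; match: 0->18, 1->2, 2->5, 3->11; deleted nodes 18; deleted edges (18,2,c); (18,5,c); (18,11,c); added nodes 27, 28, 29, 30, 31, 32, 33; added edges (30,2,c); (30,27,c); (30,29,c); (31,5,c); (31,27,c); (31,28,c); (32,11,c); (32,28,c); (32,29,c); (33,27,c); (33,28,c); (33,29,c); result: nodes: 2:vx, 5:vx, 6:vx, 9:vx, 11:vx, 12:vx, 16:vx, 19:tri, 20:vx, 21:vx, 22:vx, 23:tri, 24:tri, 25:tri, 26:tri, 27:vx, 28:vx, 29:vx, 30:tri, 31:tri, 32:tri, 33:tri edges: (19,6,c); (19,6,ck); (19,9,c); (19,11,c); (23,2,c); (23,20,c); (23,22,c); (24,9,c); (24,20,c); (24,21,c); (25,16,c); (25,21,c); (25,22,c); (26,20,c); (26,21,c); (26,22,c); (30,2,c); (30,27,c); (30,29,c); (31,5,c); (31,27,c); (31,28,c); (32,11,c); (32,28,c); (32,29,c); (33,27,c); (33,28,c); (33,29,c)
final:
nodes: 2:vx, 5:vx, 6:vx, 9:vx, 11:vx, 12:vx, 16:vx, 19:tri, 20:vx, 21:vx, 22:vx, 23:tri, 24:tri, 25:tri, 26:tri, 27:vx, 28:vx, 29:vx, 30:tri, 31:tri, 32:tri, 33:tri
edges: (19,6,c); (19,6,ck); (19,9,c); (19,11,c); (23,2,c); (23,20,c); (23,22,c); (24,9,c); (24,20,c); (24,21,c); (25,16,c); (25,21,c); (25,22,c); (26,20,c); (26,21,c); (26,22,c); (30,2,c); (30,27,c); (30,29,c); (31,5,c); (31,27,c); (31,28,c); (32,11,c); (32,28,c); (32,29,c); (33,27,c); (33,28,c); (33,29,c)


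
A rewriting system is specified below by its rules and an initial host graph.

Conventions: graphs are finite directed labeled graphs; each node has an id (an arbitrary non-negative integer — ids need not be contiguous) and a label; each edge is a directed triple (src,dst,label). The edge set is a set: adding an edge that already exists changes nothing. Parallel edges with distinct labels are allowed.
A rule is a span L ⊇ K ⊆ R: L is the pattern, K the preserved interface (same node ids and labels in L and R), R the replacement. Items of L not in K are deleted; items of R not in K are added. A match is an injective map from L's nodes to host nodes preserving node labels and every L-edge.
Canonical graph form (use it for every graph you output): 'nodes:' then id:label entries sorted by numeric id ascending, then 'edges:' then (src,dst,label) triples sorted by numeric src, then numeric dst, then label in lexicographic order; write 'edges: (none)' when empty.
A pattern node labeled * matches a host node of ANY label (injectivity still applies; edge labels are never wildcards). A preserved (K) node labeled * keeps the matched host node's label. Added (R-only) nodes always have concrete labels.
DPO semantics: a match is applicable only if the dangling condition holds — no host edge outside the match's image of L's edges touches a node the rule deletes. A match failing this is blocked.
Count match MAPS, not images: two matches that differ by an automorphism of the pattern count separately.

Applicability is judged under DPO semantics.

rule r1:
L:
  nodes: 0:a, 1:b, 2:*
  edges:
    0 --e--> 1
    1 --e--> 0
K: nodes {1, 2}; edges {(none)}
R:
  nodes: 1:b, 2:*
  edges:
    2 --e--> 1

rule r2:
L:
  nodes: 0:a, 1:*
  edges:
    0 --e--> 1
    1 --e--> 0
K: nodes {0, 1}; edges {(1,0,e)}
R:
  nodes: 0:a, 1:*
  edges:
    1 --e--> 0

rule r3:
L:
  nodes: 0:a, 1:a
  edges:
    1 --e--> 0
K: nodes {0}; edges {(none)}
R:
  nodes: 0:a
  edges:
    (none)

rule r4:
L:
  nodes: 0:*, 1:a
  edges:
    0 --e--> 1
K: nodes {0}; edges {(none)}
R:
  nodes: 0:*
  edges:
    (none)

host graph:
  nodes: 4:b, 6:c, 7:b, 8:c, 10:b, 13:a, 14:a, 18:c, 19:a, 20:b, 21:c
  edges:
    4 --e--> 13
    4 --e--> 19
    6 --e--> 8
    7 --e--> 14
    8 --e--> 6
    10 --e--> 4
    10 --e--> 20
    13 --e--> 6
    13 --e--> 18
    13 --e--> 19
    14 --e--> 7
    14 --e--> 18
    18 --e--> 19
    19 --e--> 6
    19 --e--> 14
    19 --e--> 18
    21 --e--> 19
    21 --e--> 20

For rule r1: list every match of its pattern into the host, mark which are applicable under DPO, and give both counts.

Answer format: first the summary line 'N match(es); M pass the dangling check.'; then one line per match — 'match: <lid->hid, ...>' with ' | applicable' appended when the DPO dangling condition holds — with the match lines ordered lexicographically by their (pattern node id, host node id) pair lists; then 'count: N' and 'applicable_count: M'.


9 match(es); 0 pass the dangling check.
match: 0->14, 1->7, 2->4
match: 0->14, 1->7, 2->6
match: 0->14, 1->7, 2->8
match: 0->14, 1->7, 2->10
match: 0->14, 1->7, 2->13
match: 0->14, 1->7, 2->18
match: 0->14, 1->7, 2->19
match: 0->14, 1->7, 2->20
match: 0->14, 1->7, 2->21
count: 9
applicable_count: 0


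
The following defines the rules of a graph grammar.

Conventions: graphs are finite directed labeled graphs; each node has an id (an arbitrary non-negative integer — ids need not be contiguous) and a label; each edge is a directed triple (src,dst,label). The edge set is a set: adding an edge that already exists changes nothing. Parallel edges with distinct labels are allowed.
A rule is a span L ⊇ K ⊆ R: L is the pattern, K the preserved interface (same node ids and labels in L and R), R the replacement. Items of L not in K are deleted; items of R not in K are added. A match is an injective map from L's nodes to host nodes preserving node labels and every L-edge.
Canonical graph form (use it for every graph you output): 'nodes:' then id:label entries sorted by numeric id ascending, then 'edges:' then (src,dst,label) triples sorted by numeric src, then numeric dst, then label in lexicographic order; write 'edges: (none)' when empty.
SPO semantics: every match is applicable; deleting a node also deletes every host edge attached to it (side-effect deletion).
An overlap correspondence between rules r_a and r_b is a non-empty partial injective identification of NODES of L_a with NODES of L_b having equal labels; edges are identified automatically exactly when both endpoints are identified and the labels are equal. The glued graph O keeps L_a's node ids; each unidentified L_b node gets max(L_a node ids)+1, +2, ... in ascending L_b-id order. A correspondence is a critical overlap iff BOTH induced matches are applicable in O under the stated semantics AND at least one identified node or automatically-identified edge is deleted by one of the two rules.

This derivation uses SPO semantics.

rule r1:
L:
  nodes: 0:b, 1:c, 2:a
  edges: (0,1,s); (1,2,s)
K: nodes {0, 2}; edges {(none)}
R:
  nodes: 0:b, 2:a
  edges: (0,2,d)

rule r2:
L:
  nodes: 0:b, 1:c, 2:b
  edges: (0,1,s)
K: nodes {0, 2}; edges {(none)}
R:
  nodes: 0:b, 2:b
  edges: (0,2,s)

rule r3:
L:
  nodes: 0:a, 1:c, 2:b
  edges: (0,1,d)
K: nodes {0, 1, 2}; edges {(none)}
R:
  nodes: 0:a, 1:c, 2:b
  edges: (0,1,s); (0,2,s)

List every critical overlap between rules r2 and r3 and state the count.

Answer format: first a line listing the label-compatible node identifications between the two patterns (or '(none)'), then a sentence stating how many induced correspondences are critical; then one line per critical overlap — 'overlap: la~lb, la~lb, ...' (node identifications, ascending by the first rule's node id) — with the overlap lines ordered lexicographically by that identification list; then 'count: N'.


label-compatible node identifications between L(r2) and L(r3): 0~2, 1~1, 2~2
3 of the induced correspondences are critical overlaps of r2 and r3.
overlap: 0~2, 1~1
overlap: 1~1
overlap: 1~1, 2~2
count: 3


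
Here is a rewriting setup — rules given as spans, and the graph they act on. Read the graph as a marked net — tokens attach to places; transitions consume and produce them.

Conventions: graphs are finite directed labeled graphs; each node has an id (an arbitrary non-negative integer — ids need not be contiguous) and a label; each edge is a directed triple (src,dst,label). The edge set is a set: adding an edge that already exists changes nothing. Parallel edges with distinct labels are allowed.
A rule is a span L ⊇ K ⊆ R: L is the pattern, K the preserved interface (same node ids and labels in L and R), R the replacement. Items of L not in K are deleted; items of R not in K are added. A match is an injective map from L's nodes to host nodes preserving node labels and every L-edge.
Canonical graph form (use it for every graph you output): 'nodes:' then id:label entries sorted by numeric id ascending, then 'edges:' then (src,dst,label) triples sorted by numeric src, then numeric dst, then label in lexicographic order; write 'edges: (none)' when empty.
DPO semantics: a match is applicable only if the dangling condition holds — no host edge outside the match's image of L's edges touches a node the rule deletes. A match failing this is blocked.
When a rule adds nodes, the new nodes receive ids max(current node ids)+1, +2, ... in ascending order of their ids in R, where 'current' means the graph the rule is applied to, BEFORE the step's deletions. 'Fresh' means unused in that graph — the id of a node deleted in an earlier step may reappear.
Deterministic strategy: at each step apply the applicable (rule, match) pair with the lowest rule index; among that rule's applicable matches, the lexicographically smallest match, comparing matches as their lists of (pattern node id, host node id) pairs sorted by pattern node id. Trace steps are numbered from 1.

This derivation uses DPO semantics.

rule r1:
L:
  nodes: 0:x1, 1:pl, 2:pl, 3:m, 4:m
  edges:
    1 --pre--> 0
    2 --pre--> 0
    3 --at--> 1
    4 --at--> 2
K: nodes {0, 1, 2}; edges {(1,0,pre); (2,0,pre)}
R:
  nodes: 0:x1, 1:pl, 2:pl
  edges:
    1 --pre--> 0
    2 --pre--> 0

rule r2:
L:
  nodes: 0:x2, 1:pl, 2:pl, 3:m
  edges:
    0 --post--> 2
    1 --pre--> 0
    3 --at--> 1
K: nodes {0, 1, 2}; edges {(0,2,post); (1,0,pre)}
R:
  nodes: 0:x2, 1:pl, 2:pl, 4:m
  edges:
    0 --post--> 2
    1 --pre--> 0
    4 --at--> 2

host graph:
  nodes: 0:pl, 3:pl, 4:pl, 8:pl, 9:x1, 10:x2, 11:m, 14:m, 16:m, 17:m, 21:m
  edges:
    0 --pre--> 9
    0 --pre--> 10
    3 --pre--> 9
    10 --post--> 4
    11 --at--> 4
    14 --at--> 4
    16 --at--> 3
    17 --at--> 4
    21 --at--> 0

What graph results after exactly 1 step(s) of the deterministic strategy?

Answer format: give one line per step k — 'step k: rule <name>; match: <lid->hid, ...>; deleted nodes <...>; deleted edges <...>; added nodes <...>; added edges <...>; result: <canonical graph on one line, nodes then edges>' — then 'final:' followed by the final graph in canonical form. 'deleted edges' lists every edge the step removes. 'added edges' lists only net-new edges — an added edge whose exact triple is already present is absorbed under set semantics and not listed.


step 1: rule r1; match: 0->9, 1->0, 2->3, 3->21, 4->16; deleted nodes 16, 21; deleted edges (16,3,at); (21,0,at); added nodes (none); added edges (none); result: nodes: 0:pl, 3:pl, 4:pl, 8:pl, 9:x1, 10:x2, 11:m, 14:m, 17:m edges: (0,9,pre); (0,10,pre); (3,9,pre); (10,4,post); (11,4,at); (14,4,at); (17,4,at)
final:
nodes: 0:pl, 3:pl, 4:pl, 8:pl, 9:x1, 10:x2, 11:m, 14:m, 17:m
edges: (0,9,pre); (0,10,pre); (3,9,pre); (10,4,post); (11,4,at); (14,4,at); (17,4,at)


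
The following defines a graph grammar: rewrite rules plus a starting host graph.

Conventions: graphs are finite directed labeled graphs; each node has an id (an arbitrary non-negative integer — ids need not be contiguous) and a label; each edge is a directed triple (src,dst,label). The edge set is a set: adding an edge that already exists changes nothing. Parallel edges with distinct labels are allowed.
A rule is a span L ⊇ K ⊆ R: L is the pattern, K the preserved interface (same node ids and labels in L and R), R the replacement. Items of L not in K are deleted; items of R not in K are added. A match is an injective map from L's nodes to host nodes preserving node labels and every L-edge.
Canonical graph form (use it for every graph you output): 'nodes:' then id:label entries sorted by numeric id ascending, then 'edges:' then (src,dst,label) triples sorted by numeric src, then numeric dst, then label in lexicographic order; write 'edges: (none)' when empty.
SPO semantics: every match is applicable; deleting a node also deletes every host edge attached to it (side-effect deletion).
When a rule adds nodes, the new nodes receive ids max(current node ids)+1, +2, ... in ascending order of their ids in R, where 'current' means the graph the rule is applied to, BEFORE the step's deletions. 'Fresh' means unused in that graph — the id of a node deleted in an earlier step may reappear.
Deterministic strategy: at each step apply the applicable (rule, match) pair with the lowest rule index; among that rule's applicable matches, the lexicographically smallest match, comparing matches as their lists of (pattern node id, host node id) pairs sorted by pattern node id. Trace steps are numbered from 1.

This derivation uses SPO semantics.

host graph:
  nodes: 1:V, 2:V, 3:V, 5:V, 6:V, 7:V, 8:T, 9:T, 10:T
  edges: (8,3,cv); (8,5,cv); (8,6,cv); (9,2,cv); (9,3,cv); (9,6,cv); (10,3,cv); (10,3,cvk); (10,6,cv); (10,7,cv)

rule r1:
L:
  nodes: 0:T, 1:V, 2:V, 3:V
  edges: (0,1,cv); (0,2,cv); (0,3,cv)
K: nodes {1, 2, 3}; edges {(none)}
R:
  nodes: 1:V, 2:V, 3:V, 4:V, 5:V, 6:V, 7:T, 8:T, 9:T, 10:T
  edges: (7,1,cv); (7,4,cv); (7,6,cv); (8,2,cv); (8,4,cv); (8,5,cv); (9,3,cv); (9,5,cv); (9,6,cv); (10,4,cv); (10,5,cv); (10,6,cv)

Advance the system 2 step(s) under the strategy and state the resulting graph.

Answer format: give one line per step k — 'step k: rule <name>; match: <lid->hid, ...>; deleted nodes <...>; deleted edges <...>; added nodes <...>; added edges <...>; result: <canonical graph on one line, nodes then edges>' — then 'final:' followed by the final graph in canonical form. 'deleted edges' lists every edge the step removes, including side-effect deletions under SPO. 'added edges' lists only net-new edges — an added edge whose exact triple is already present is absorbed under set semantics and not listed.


step 1: rule r1; match: 0->8, 1->3, 2->5, 3->6; deleted nodes 8; deleted edges (8,3,cv); (8,5,cv); (8,6,cv); added nodes 11, 12, 13, 14, 15, 16, 17; added edges (14,3,cv); (14,11,cv); (14,13,cv); (15,5,cv); (15,11,cv); (15,12,cv); (16,6,cv); (16,12,cv); (16,13,cv); (17,11,cv); (17,12,cv); (17,13,cv); result: nodes: 1:V, 2:V, 3:V, 5:V, 6:V, 7:V, 9:T, 10:T, 11:V, 12:V, 13:V, 14:T, 15:T, 16:T, 17:T edges: (9,2,cv); (9,3,cv); (9,6,cv); (10,3,cv); (10,3,cvk); (10,6,cv); (10,7,cv); (14,3,cv); (14,11,cv); (14,13,cv); (15,5,cv); (15,11,cv); (15,12,cv); (16,6,cv); (16,12,cv); (16,13,cv); (17,11,cv); (17,12,cv); (17,13,cv)
step 2: rule r1; match: 0->9, 1->2, 2->3, 3->6; deleted nodes 9; deleted edges (9,2,cv); (9,3,cv); (9,6,cv); added nodes 18, 19, 20, 21, 22, 23, 24; added edges (21,2,cv); (21,18,cv); (21,20,cv); (22,3,cv); (22,18,cv); (22,19,cv); (23,6,cv); (23,19,cv); (23,20,cv); (24,18,cv); (24,19,cv); (24,20,cv); result: nodes: 1:V, 2:V, 3:V, 5:V, 6:V, 7:V, 10:T, 11:V, 12:V, 13:V, 14:T, 15:T, 16:T, 17:T, 18:V, 19:V, 20:V, 21:T, 22:T, 23:T, 24:T edges: (10,3,cv); (10,3,cvk); (10,6,cv); (10,7,cv); (14,3,cv); (14,11,cv); (14,13,cv); (15,5,cv); (15,11,cv); (15,12,cv); (16,6,cv); (16,12,cv); (16,13,cv); (17,11,cv); (17,12,cv); (17,13,cv); (21,2,cv); (21,18,cv); (21,20,cv); (22,3,cv); (22,18,cv); (22,19,cv); (23,6,cv); (23,19,cv); (23,20,cv); (24,18,cv); (24,19,cv); (24,20,cv)
final:
nodes: 1:V, 2:V, 3:V, 5:V, 6:V, 7:V, 10:T, 11:V, 12:V, 13:V, 14:T, 15:T, 16:T, 17:T, 18:V, 19:V, 20:V, 21:T, 22:T, 23:T, 24:T
edges: (10,3,cv); (10,3,cvk); (10,6,cv); (10,7,cv); (14,3,cv); (14,11,cv); (14,13,cv); (15,5,cv); (15,11,cv); (15,12,cv); (16,6,cv); (16,12,cv); (16,13,cv); (17,11,cv); (17,12,cv); (17,13,cv); (21,2,cv); (21,18,cv); (21,20,cv); (22,3,cv); (22,18,cv); (22,19,cv); (23,6,cv); (23,19,cv); (23,20,cv); (24,18,cv); (24,19,cv); (24,20,cv)


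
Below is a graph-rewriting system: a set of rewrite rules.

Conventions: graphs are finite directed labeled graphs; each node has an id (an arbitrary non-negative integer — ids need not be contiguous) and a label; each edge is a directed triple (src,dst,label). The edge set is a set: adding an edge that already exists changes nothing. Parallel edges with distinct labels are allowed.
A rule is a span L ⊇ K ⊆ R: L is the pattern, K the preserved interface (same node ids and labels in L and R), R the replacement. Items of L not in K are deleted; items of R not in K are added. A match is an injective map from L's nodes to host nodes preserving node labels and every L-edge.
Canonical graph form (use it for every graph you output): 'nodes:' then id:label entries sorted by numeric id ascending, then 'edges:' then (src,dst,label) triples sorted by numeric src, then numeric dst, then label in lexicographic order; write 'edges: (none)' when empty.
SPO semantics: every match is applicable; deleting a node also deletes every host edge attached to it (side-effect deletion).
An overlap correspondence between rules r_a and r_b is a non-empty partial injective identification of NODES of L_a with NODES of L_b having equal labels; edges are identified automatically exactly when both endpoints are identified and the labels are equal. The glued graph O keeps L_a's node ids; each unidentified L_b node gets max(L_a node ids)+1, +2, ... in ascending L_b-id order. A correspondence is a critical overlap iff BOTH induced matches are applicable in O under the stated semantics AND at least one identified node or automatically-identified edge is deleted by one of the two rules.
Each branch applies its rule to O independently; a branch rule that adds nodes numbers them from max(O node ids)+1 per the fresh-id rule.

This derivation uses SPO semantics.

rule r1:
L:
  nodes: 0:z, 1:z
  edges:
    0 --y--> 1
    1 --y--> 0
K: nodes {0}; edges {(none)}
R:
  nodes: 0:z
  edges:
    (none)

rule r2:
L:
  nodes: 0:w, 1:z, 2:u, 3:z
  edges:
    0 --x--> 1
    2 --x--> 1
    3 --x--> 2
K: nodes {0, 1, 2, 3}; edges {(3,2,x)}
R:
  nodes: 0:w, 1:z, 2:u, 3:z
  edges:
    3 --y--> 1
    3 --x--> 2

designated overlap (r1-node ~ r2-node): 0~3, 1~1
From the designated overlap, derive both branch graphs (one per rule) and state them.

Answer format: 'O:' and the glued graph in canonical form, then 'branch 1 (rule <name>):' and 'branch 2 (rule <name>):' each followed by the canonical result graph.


O:
nodes: 0:z, 1:z, 2:w, 3:u
edges: (0,1,y); (0,3,x); (1,0,y); (2,1,x); (3,1,x)
branch 1 (rule r1):
nodes: 0:z, 2:w, 3:u
edges: (0,3,x)
branch 2 (rule r2):
nodes: 0:z, 1:z, 2:w, 3:u
edges: (0,1,y); (0,3,x); (1,0,y)


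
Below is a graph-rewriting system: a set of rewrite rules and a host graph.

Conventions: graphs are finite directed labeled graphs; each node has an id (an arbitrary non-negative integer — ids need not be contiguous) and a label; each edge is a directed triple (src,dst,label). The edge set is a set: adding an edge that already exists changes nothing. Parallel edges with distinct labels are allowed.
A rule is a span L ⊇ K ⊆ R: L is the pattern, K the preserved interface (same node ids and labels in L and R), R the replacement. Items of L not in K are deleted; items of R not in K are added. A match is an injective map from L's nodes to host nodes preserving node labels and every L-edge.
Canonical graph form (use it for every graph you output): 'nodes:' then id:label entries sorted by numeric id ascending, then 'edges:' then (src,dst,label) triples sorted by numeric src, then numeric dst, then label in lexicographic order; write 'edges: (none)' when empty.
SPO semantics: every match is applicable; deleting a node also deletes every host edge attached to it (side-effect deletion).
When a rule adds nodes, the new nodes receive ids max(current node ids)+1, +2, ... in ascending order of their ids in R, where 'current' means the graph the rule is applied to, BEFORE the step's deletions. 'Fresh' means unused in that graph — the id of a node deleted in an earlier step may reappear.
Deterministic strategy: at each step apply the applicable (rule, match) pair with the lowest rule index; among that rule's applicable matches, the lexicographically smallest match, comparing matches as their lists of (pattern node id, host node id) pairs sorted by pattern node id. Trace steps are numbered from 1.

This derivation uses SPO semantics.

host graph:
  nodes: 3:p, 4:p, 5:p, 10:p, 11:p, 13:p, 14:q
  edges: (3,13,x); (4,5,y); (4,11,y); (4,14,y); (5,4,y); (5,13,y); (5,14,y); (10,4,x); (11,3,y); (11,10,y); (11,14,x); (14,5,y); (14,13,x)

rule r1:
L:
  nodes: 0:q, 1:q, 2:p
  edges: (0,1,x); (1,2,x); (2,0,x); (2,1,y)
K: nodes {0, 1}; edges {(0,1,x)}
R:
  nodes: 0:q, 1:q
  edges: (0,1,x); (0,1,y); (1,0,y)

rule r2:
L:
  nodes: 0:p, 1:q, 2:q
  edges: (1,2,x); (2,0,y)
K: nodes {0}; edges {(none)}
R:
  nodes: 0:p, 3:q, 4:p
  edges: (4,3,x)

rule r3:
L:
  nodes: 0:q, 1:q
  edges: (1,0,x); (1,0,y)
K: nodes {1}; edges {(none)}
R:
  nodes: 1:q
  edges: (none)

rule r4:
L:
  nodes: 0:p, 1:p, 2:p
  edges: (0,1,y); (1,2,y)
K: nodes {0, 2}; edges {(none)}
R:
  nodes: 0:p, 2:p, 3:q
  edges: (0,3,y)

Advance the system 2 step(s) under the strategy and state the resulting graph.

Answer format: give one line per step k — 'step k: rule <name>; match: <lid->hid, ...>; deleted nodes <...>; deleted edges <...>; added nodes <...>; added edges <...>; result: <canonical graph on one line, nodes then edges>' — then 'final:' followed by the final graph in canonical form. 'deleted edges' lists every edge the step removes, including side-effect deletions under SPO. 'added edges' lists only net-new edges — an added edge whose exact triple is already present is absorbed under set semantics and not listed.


step 1: rule r4; match: 0->4, 1->5, 2->13; deleted nodes 5; deleted edges (4,5,y); (5,4,y); (5,13,y); (5,14,y); (14,5,y); added nodes 15; added edges (4,15,y); result: nodes: 3:p, 4:p, 10:p, 11:p, 13:p, 14:q, 15:q edges: (3,13,x); (4,11,y); (4,14,y); (4,15,y); (10,4,x); (11,3,y); (11,10,y); (11,14,x); (14,13,x)
step 2: rule r4; match: 0->4, 1->11, 2->3; deleted nodes 11; deleted edges (4,11,y); (11,3,y); (11,10,y); (11,14,x); added nodes 16; added edges (4,16,y); result: nodes: 3:p, 4:p, 10:p, 13:p, 14:q, 15:q, 16:q edges: (3,13,x); (4,14,y); (4,15,y); (4,16,y); (10,4,x); (14,13,x)
final:
nodes: 3:p, 4:p, 10:p, 13:p, 14:q, 15:q, 16:q
edges: (3,13,x); (4,14,y); (4,15,y); (4,16,y); (10,4,x); (14,13,x)


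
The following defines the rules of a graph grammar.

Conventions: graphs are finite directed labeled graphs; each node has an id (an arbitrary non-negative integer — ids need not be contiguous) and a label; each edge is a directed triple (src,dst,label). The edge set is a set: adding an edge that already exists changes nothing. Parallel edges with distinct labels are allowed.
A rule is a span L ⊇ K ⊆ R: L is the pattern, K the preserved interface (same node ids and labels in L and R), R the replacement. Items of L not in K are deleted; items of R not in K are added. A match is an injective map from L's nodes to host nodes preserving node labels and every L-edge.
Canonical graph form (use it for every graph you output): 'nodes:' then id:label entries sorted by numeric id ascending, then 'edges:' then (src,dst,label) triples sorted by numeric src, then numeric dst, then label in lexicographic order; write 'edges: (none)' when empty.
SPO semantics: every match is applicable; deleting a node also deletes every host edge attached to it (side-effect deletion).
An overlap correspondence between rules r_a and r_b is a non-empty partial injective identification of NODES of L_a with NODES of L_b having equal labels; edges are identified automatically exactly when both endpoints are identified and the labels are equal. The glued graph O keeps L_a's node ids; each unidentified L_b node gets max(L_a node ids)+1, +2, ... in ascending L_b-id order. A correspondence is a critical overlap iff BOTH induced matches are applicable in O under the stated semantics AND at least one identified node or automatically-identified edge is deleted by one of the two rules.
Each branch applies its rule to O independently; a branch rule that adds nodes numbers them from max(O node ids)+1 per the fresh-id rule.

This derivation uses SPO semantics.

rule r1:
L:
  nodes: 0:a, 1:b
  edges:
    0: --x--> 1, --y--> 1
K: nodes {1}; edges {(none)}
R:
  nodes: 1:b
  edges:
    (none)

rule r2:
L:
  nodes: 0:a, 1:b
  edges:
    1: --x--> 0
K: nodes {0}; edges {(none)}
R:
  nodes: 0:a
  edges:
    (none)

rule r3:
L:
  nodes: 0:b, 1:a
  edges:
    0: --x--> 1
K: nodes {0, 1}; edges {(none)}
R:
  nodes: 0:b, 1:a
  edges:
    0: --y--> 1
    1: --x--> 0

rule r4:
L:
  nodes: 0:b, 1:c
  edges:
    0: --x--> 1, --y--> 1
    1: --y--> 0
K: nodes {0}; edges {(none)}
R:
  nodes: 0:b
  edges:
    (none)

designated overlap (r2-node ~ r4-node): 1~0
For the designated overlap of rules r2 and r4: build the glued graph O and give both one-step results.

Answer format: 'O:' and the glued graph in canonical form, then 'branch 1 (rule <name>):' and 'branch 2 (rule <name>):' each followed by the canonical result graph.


O:
nodes: 0:a, 1:b, 2:c
edges: (1,0,x); (1,2,x); (1,2,y); (2,1,y)
branch 1 (rule r2):
nodes: 0:a, 2:c
edges: (none)
branch 2 (rule r4):
nodes: 0:a, 1:b
edges: (1,0,x)


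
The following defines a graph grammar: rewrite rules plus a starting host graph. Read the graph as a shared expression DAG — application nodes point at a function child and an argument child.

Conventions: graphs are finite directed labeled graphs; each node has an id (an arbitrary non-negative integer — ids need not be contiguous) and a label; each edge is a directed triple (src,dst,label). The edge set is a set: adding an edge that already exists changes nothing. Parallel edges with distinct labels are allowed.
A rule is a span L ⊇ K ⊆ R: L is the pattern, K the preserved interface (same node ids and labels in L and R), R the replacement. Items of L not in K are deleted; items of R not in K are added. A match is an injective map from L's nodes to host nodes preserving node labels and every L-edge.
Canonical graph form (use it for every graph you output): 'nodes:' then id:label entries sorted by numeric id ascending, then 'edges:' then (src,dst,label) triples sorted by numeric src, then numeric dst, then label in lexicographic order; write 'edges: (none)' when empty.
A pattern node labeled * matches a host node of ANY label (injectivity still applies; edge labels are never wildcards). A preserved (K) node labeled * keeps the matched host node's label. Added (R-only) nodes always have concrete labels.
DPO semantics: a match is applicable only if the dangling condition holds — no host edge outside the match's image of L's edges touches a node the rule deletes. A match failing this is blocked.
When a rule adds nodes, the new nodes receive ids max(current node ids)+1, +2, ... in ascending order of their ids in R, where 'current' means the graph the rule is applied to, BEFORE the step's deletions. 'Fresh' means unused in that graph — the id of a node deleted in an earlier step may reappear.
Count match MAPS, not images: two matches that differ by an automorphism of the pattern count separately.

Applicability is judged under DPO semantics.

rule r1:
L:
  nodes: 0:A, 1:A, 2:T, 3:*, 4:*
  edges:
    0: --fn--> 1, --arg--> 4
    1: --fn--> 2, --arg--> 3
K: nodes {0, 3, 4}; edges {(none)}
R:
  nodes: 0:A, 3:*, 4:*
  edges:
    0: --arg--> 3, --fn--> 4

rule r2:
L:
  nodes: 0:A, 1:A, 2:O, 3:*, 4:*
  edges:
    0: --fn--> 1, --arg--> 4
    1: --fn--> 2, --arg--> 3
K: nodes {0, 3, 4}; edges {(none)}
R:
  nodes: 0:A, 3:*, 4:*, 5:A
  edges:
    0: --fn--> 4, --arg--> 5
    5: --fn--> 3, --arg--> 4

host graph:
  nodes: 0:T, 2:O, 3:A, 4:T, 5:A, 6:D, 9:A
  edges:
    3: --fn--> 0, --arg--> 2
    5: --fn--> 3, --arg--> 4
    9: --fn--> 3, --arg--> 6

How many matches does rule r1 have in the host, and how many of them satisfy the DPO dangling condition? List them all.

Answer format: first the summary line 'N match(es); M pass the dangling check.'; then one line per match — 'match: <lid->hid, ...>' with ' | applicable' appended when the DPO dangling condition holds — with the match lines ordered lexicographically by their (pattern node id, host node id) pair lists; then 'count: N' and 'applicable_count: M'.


2 match(es); 0 pass the dangling check.
match: 0->5, 1->3, 2->0, 3->2, 4->4
match: 0->9, 1->3, 2->0, 3->2, 4->6
count: 2
applicable_count: 0


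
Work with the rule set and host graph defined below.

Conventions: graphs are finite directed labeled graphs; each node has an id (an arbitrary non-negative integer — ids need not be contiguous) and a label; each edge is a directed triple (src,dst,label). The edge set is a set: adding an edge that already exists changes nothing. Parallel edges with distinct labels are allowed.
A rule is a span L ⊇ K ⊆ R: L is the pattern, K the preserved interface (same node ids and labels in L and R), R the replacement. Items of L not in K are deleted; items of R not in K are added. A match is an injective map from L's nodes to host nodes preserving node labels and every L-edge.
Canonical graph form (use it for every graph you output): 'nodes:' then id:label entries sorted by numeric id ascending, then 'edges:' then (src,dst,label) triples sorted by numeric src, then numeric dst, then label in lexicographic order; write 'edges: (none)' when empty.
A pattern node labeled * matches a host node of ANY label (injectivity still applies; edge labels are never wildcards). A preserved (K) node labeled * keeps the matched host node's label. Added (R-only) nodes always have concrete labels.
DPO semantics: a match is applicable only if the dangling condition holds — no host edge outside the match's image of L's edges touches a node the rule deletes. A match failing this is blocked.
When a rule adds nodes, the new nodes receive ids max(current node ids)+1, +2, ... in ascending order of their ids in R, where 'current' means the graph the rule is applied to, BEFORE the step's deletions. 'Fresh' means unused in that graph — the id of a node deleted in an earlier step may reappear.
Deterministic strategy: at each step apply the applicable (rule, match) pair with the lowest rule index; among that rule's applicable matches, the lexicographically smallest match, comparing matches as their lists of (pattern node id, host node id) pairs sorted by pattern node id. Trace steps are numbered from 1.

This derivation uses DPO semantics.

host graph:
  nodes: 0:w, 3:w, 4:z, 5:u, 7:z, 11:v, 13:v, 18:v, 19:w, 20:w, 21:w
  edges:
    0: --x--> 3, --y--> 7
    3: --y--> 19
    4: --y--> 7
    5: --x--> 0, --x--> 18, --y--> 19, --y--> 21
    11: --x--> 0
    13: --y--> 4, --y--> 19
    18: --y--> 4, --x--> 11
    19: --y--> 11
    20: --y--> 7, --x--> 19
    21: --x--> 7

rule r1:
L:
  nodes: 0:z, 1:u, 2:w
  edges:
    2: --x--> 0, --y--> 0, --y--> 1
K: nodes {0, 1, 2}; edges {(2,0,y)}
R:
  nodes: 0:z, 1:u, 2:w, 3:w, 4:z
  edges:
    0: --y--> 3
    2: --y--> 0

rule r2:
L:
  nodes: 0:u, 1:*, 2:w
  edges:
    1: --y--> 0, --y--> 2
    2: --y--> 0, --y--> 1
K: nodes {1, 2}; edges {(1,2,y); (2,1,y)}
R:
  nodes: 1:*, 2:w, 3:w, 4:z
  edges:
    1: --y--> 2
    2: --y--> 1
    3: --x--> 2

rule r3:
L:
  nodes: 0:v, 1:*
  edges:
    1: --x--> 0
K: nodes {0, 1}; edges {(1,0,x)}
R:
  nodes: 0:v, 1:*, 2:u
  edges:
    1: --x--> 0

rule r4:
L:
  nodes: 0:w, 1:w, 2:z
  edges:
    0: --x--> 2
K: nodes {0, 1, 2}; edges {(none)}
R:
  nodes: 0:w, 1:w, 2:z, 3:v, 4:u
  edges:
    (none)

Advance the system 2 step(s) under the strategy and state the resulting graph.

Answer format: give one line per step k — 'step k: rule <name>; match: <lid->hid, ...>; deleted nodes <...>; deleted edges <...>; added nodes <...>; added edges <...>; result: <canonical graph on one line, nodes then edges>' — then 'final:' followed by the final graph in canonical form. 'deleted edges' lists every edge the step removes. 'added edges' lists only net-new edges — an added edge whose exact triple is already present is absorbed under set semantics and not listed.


step 1: rule r3; match: 0->11, 1->18; deleted nodes (none); deleted edges (none); added nodes 22; added edges (none); result: nodes: 0:w, 3:w, 4:z, 5:u, 7:z, 11:v, 13:v, 18:v, 19:w, 20:w, 21:w, 22:u edges: (0,3,x); (0,7,y); (3,19,y); (4,7,y); (5,0,x); (5,18,x); (5,19,y); (5,21,y); (11,0,x); (13,4,y); (13,19,y); (18,4,y); (18,11,x); (19,11,y); (20,7,y); (20,19,x); (21,7,x)
step 2: rule r3; match: 0->11, 1->18; deleted nodes (none); deleted edges (none); added nodes 23; added edges (none); result: nodes: 0:w, 3:w, 4:z, 5:u, 7:z, 11:v, 13:v, 18:v, 19:w, 20:w, 21:w, 22:u, 23:u edges: (0,3,x); (0,7,y); (3,19,y); (4,7,y); (5,0,x); (5,18,x); (5,19,y); (5,21,y); (11,0,x); (13,4,y); (13,19,y); (18,4,y); (18,11,x); (19,11,y); (20,7,y); (20,19,x); (21,7,x)
final:
nodes: 0:w, 3:w, 4:z, 5:u, 7:z, 11:v, 13:v, 18:v, 19:w, 20:w, 21:w, 22:u, 23:u
edges: (0,3,x); (0,7,y); (3,19,y); (4,7,y); (5,0,x); (5,18,x); (5,19,y); (5,21,y); (11,0,x); (13,4,y); (13,19,y); (18,4,y); (18,11,x); (19,11,y); (20,7,y); (20,19,x); (21,7,x)


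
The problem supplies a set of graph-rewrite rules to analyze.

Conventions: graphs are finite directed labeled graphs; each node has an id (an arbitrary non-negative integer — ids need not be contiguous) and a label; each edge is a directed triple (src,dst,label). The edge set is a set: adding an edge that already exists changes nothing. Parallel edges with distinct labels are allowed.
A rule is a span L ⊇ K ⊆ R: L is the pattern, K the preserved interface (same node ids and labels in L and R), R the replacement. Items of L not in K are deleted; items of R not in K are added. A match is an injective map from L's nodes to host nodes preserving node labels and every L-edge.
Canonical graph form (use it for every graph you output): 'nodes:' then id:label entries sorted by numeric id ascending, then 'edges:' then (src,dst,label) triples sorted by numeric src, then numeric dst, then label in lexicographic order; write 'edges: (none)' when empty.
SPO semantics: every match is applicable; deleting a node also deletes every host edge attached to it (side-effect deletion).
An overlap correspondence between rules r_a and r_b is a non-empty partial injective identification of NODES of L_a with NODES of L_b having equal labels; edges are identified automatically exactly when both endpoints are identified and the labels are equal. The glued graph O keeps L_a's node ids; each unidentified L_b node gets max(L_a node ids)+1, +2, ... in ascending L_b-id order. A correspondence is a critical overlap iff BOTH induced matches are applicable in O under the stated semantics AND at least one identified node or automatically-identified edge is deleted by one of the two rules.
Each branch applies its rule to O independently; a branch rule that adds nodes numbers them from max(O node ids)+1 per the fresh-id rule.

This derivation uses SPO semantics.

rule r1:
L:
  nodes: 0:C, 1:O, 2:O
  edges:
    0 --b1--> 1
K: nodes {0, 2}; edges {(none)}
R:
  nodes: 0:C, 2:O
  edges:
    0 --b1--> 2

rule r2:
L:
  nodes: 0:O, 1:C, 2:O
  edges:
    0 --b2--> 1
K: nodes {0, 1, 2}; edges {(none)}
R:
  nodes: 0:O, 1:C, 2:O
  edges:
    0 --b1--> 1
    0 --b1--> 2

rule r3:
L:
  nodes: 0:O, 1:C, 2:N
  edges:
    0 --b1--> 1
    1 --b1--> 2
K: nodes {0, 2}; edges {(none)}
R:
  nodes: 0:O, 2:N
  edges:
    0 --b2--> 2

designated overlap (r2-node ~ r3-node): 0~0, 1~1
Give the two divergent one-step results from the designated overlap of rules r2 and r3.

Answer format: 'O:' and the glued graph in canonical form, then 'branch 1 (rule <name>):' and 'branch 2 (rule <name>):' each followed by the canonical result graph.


O:
nodes: 0:O, 1:C, 2:O, 3:N
edges: (0,1,b1); (0,1,b2); (1,3,b1)
branch 1 (rule r2):
nodes: 0:O, 1:C, 2:O, 3:N
edges: (0,1,b1); (0,2,b1); (1,3,b1)
branch 2 (rule r3):
nodes: 0:O, 2:O, 3:N
edges: (0,3,b2)
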